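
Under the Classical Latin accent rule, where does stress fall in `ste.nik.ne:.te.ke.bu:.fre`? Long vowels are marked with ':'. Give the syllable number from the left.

Classical Latin: stress the penult if heavy (long vowel or closed), else the antepenult.
Weights: 5 ke L, 6 bu: H, 7 fre L.
The penult (syllable 6, bu:) is heavy, so it takes stress.
Stress on syllable 6: ste.nik.ne:.te.ke.ˈbu:.fre.

6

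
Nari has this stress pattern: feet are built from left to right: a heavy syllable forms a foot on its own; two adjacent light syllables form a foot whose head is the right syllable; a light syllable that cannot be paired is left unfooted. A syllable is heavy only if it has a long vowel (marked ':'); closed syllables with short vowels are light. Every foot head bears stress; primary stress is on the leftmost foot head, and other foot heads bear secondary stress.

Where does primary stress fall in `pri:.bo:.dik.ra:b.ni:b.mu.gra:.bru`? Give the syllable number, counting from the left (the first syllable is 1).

1

Weights: 1 pri: H, 2 bo: H, 3 dik L, 4 ra:b H, 5 ni:b H, 6 mu L, 7 gra: H, 8 bru L.
Parse left to right (heavy = foot alone; LL = one foot; stranded L unfooted): (ˈpri:) (ˈbo:) dik (ˈra:b) (ˈni:b) mu (ˈgra:) bru.
Foot heads: 1, 2, 4, 5, 7.
Primary stress on the leftmost head = syllable 1.
Primary stress: syllable 1 → ˈpri:.bo:.dik.ra:b.ni:b.mu.gra:.bru.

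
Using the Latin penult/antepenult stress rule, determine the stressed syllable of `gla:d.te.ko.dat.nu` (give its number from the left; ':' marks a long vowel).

Classical Latin: stress the penult if heavy (long vowel or closed), else the antepenult.
Weights: 3 ko L, 4 dat H, 5 nu L.
The penult (syllable 4, dat) is heavy, so it takes stress.
Stress on syllable 4: gla:d.te.ko.ˈdat.nu.

4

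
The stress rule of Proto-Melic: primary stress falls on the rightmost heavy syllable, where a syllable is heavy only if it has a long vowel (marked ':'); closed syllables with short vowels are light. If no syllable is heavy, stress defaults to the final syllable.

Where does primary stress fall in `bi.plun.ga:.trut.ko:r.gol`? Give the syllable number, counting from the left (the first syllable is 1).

Weights: 1 bi L, 2 plun L, 3 ga: H, 4 trut L, 5 ko:r H, 6 gol L.
Heavy syllables in the domain: 3, 5. The rightmost is syllable 5 (ko:r).
Primary stress: syllable 5 → bi.plun.ga:.trut.ˈko:r.gol.

5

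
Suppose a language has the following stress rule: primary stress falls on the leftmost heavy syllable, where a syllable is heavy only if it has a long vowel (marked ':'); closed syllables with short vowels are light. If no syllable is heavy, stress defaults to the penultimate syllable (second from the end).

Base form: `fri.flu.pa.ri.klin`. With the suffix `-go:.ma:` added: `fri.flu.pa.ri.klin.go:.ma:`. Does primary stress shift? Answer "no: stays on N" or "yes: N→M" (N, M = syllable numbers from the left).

yes: 4→6

Base `fri.flu.pa.ri.klin` (5 syllables):
  Weights: 1 fri L, 2 flu L, 3 pa L, 4 ri L, 5 klin L.
  No heavy syllable in the domain; default to the penultimate syllable (second from the end) = syllable 4.
  → primary stress on syllable 4.
Suffixed `fri.flu.pa.ri.klin.go:.ma:` (7 syllables):
  Weights: 1 fri L, 2 flu L, 3 pa L, 4 ri L, 5 klin L, 6 go: H, 7 ma: H.
  Heavy syllables in the domain: 6, 7. The leftmost is syllable 6 (go:).
  → primary stress on syllable 6.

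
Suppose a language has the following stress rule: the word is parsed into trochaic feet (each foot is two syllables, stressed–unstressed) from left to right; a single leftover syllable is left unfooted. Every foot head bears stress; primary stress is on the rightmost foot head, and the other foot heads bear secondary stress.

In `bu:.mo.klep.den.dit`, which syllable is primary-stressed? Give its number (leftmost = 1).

Parse left to right into trochaic (ˈσσ) feet: (ˈbu:.mo) (ˈklep.den) dit. Syllable 5 is left unfooted.
Foot heads (stressed positions): 1, 3.
End Rule Rightmost: primary stress on the rightmost head = syllable 3.
Primary stress: syllable 3 → bu:.mo.ˈklep.den.dit.

3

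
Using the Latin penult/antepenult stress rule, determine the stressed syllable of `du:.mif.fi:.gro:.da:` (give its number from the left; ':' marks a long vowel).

Classical Latin: stress the penult if heavy (long vowel or closed), else the antepenult.
Weights: 3 fi: H, 4 gro: H, 5 da: H.
The penult (syllable 4, gro:) is heavy, so it takes stress.
Stress on syllable 4: du:.mif.fi:.ˈgro:.da:.

4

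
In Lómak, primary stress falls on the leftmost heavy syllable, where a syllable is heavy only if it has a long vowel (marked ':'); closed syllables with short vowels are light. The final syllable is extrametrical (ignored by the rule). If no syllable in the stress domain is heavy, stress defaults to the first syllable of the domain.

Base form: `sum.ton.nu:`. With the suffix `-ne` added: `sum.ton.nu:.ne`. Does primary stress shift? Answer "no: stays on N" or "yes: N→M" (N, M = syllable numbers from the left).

Base `sum.ton.nu:` (3 syllables):
  The final syllable (3, nu:) is extrametrical; the stress domain is syllables 1–2.
  Weights: 1 sum L, 2 ton L.
  No heavy syllable in the domain; default to the first syllable of the domain = syllable 1.
  → primary stress on syllable 1.
Suffixed `sum.ton.nu:.ne` (4 syllables):
  The final syllable (4, ne) is extrametrical; the stress domain is syllables 1–3.
  Weights: 1 sum L, 2 ton L, 3 nu: H.
  Heavy syllables in the domain: 3. The leftmost is syllable 3 (nu:).
  → primary stress on syllable 3.

yes: 1→3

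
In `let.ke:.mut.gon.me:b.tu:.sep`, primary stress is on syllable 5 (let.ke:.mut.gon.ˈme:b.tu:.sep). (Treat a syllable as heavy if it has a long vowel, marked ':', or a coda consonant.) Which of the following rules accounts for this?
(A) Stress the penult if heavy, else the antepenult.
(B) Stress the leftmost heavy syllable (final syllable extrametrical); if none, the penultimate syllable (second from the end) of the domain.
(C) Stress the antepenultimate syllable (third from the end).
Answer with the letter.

Rule A → syllable 6 (observed: 5).
Rule B → syllable 1 (observed: 5).
Rule C → syllable 5 ✓.

C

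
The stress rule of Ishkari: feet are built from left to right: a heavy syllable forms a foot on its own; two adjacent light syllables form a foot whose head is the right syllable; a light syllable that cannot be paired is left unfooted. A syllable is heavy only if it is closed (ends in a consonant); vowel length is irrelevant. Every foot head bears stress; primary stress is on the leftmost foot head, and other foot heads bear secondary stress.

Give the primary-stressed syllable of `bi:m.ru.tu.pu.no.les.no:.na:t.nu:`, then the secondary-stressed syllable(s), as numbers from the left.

Weights: 1 bi:m H, 2 ru L, 3 tu L, 4 pu L, 5 no L, 6 les H, 7 no: L, 8 na:t H, 9 nu: L.
Parse left to right (heavy = foot alone; LL = one foot; stranded L unfooted): (ˈbi:m) (ru.ˈtu) (pu.ˈno) (ˈles) no: (ˈna:t) nu:.
Foot heads: 1, 3, 5, 6, 8.
Primary stress on the leftmost head = syllable 1.
Secondary stress on 3, 5, 6, 8: ˈbi:m.ru.ˌtu.pu.ˌno.ˌles.no:.ˌna:t.nu:.

primary 1, secondary 3, 5, 6, 8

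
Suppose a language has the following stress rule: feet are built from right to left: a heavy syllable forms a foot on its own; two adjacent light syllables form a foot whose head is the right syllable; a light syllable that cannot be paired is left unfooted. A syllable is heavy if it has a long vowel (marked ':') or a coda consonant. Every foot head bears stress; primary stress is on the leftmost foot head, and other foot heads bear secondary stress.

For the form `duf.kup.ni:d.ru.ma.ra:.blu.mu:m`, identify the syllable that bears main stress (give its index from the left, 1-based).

1

Weights: 1 duf H, 2 kup H, 3 ni:d H, 4 ru L, 5 ma L, 6 ra: H, 7 blu L, 8 mu:m H.
Parse right to left (heavy = foot alone; LL = one foot; stranded L unfooted): (ˈduf) (ˈkup) (ˈni:d) (ru.ˈma) (ˈra:) blu (ˈmu:m).
Foot heads: 1, 2, 3, 5, 6, 8.
Primary stress on the leftmost head = syllable 1.
Primary stress: syllable 1 → ˈduf.kup.ni:d.ru.ma.ra:.blu.mu:m.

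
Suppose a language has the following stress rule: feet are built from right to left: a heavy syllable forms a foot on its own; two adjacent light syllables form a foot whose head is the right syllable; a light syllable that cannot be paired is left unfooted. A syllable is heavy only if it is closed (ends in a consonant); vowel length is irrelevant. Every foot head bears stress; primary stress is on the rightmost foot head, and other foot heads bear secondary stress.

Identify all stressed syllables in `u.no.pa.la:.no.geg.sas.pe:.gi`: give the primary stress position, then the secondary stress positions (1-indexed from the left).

primary 9, secondary 3, 5, 6, 7

Weights: 1 u L, 2 no L, 3 pa L, 4 la: L, 5 no L, 6 geg H, 7 sas H, 8 pe: L, 9 gi L.
Parse right to left (heavy = foot alone; LL = one foot; stranded L unfooted): u (no.ˈpa) (la:.ˈno) (ˈgeg) (ˈsas) (pe:.ˈgi).
Foot heads: 3, 5, 6, 7, 9.
Primary stress on the rightmost head = syllable 9.
Secondary stress on 3, 5, 6, 7: u.no.ˌpa.la:.ˌno.ˌgeg.ˌsas.pe:.ˈgi.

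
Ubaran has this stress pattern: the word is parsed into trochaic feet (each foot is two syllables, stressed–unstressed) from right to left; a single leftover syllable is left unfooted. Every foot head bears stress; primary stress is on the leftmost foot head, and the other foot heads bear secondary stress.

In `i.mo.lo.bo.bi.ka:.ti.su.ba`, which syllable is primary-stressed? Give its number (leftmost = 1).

Parse right to left into trochaic (ˈσσ) feet: i (ˈmo.lo) (ˈbo.bi) (ˈka:.ti) (ˈsu.ba). Syllable 1 is left unfooted.
Foot heads (stressed positions): 2, 4, 6, 8.
End Rule Leftmost: primary stress on the leftmost head = syllable 2.
Primary stress: syllable 2 → i.ˈmo.lo.bo.bi.ka:.ti.su.ba.

2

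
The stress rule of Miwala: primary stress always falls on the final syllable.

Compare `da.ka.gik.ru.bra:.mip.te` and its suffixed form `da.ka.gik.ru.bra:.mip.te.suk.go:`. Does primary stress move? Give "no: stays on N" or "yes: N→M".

Base `da.ka.gik.ru.bra:.mip.te` (7 syllables):
  The word has 7 syllables; the final syllable is syllable 7 (te).
  → primary stress on syllable 7.
Suffixed `da.ka.gik.ru.bra:.mip.te.suk.go:` (9 syllables):
  The word has 9 syllables; the final syllable is syllable 9 (go:).
  → primary stress on syllable 9.

yes: 7→9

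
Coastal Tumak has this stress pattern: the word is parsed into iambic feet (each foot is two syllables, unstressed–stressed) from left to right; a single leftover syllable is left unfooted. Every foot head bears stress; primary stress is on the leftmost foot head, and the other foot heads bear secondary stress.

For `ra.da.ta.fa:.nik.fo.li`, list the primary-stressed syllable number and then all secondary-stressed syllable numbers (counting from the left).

Parse left to right into iambic (σˈσ) feet: (ra.ˈda) (ta.ˈfa:) (nik.ˈfo) li. Syllable 7 is left unfooted.
Foot heads (stressed positions): 2, 4, 6.
End Rule Leftmost: primary stress on the leftmost head = syllable 2.
Secondary stress on 4, 6: ra.ˈda.ta.ˌfa:.nik.ˌfo.li.

primary 2, secondary 4, 6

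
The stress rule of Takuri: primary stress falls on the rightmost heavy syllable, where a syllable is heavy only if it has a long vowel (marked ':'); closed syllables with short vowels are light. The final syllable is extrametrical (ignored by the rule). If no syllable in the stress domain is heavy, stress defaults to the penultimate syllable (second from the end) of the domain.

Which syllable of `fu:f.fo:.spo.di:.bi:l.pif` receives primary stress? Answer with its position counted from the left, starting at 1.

The final syllable (6, pif) is extrametrical; the stress domain is syllables 1–5.
Weights: 1 fu:f H, 2 fo: H, 3 spo L, 4 di: H, 5 bi:l H.
Heavy syllables in the domain: 1, 2, 4, 5. The rightmost is syllable 5 (bi:l).
Primary stress: syllable 5 → fu:f.fo:.spo.di:.ˈbi:l.pif.

5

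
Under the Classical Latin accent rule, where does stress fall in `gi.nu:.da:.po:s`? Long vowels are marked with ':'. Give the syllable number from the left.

3

Classical Latin: stress the penult if heavy (long vowel or closed), else the antepenult.
Weights: 2 nu: H, 3 da: H, 4 po:s H.
The penult (syllable 3, da:) is heavy, so it takes stress.
Stress on syllable 3: gi.nu:.ˈda:.po:s.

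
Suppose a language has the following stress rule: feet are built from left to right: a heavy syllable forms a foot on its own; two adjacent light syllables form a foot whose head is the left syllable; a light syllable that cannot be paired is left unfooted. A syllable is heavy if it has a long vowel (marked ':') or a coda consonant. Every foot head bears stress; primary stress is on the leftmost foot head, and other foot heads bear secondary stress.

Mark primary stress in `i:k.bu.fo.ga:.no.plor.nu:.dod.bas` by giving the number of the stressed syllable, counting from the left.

1

Weights: 1 i:k H, 2 bu L, 3 fo L, 4 ga: H, 5 no L, 6 plor H, 7 nu: H, 8 dod H, 9 bas H.
Parse left to right (heavy = foot alone; LL = one foot; stranded L unfooted): (ˈi:k) (ˈbu.fo) (ˈga:) no (ˈplor) (ˈnu:) (ˈdod) (ˈbas).
Foot heads: 1, 2, 4, 6, 7, 8, 9.
Primary stress on the leftmost head = syllable 1.
Primary stress: syllable 1 → ˈi:k.bu.fo.ga:.no.plor.nu:.dod.bas.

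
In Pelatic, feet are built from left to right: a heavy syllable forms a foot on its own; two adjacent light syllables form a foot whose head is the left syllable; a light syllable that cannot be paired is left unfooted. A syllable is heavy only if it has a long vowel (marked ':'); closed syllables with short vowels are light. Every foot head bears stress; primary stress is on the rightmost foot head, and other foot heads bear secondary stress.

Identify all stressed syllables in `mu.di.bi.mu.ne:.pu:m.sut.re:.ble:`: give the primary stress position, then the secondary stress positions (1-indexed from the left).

primary 9, secondary 1, 3, 5, 6, 8

Weights: 1 mu L, 2 di L, 3 bi L, 4 mu L, 5 ne: H, 6 pu:m H, 7 sut L, 8 re: H, 9 ble: H.
Parse left to right (heavy = foot alone; LL = one foot; stranded L unfooted): (ˈmu.di) (ˈbi.mu) (ˈne:) (ˈpu:m) sut (ˈre:) (ˈble:).
Foot heads: 1, 3, 5, 6, 8, 9.
Primary stress on the rightmost head = syllable 9.
Secondary stress on 1, 3, 5, 6, 8: ˌmu.di.ˌbi.mu.ˌne:.ˌpu:m.sut.ˌre:.ˈble:.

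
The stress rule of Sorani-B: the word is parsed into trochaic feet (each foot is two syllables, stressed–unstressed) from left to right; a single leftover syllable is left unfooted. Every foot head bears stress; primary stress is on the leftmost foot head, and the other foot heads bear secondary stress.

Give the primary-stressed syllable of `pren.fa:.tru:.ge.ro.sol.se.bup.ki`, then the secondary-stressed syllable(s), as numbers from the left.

Parse left to right into trochaic (ˈσσ) feet: (ˈpren.fa:) (ˈtru:.ge) (ˈro.sol) (ˈse.bup) ki. Syllable 9 is left unfooted.
Foot heads (stressed positions): 1, 3, 5, 7.
End Rule Leftmost: primary stress on the leftmost head = syllable 1.
Secondary stress on 3, 5, 7: ˈpren.fa:.ˌtru:.ge.ˌro.sol.ˌse.bup.ki.

primary 1, secondary 3, 5, 7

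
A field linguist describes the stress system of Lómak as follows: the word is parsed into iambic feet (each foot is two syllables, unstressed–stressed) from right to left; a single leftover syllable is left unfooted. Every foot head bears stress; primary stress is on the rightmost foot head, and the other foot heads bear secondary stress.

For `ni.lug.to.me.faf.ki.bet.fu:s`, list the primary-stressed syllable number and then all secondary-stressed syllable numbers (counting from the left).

primary 8, secondary 2, 4, 6

Parse right to left into iambic (σˈσ) feet: (ni.ˈlug) (to.ˈme) (faf.ˈki) (bet.ˈfu:s).
Foot heads (stressed positions): 2, 4, 6, 8.
End Rule Rightmost: primary stress on the rightmost head = syllable 8.
Secondary stress on 2, 4, 6: ni.ˌlug.to.ˌme.faf.ˌki.bet.ˈfu:s.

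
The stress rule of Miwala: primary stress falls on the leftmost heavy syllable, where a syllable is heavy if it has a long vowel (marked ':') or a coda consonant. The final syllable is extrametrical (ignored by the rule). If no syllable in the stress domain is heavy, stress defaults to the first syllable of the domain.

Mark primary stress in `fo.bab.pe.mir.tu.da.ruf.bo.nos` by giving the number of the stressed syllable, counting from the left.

2

The final syllable (9, nos) is extrametrical; the stress domain is syllables 1–8.
Weights: 1 fo L, 2 bab H, 3 pe L, 4 mir H, 5 tu L, 6 da L, 7 ruf H, 8 bo L.
Heavy syllables in the domain: 2, 4, 7. The leftmost is syllable 2 (bab).
Primary stress: syllable 2 → fo.ˈbab.pe.mir.tu.da.ruf.bo.nos.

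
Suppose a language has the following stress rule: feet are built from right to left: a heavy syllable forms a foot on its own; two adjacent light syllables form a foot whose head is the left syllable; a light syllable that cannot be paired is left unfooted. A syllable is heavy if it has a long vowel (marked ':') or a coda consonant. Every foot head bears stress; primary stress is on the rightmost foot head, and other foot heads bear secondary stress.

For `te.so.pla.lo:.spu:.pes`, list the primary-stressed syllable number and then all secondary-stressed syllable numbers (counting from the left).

Weights: 1 te L, 2 so L, 3 pla L, 4 lo: H, 5 spu: H, 6 pes H.
Parse right to left (heavy = foot alone; LL = one foot; stranded L unfooted): te (ˈso.pla) (ˈlo:) (ˈspu:) (ˈpes).
Foot heads: 2, 4, 5, 6.
Primary stress on the rightmost head = syllable 6.
Secondary stress on 2, 4, 5: te.ˌso.pla.ˌlo:.ˌspu:.ˈpes.

primary 6, secondary 2, 4, 5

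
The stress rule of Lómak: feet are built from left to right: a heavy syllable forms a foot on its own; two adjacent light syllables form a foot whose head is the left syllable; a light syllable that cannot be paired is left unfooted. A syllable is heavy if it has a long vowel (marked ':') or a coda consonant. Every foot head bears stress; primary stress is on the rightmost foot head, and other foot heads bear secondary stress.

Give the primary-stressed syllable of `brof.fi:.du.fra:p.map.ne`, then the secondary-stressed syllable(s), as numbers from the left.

Weights: 1 brof H, 2 fi: H, 3 du L, 4 fra:p H, 5 map H, 6 ne L.
Parse left to right (heavy = foot alone; LL = one foot; stranded L unfooted): (ˈbrof) (ˈfi:) du (ˈfra:p) (ˈmap) ne.
Foot heads: 1, 2, 4, 5.
Primary stress on the rightmost head = syllable 5.
Secondary stress on 1, 2, 4: ˌbrof.ˌfi:.du.ˌfra:p.ˈmap.ne.

primary 5, secondary 1, 2, 4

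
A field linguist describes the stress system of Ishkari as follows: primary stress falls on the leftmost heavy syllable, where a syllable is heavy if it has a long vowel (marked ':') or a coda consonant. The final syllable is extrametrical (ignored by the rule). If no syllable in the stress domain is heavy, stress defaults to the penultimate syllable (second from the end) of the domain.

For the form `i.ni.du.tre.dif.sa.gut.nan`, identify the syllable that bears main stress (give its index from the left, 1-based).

The final syllable (8, nan) is extrametrical; the stress domain is syllables 1–7.
Weights: 1 i L, 2 ni L, 3 du L, 4 tre L, 5 dif H, 6 sa L, 7 gut H.
Heavy syllables in the domain: 5, 7. The leftmost is syllable 5 (dif).
Primary stress: syllable 5 → i.ni.du.tre.ˈdif.sa.gut.nan.

5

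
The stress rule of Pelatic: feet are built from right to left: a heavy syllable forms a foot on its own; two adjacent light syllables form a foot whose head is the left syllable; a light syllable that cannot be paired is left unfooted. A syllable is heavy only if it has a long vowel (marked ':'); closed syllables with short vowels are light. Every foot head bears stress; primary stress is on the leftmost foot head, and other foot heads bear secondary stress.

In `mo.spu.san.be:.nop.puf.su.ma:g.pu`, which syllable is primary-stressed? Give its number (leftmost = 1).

Weights: 1 mo L, 2 spu L, 3 san L, 4 be: H, 5 nop L, 6 puf L, 7 su L, 8 ma:g H, 9 pu L.
Parse right to left (heavy = foot alone; LL = one foot; stranded L unfooted): mo (ˈspu.san) (ˈbe:) nop (ˈpuf.su) (ˈma:g) pu.
Foot heads: 2, 4, 6, 8.
Primary stress on the leftmost head = syllable 2.
Primary stress: syllable 2 → mo.ˈspu.san.be:.nop.puf.su.ma:g.pu.

2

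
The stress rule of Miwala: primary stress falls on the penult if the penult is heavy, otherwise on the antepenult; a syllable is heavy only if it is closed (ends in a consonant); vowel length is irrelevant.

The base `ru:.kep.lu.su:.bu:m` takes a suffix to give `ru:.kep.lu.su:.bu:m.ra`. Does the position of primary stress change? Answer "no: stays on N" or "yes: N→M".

Base `ru:.kep.lu.su:.bu:m` (5 syllables):
  Weights: 3 lu L, 4 su: L, 5 bu:m H.
  The penult (syllable 4, su:) is light, so stress falls on the antepenult (syllable 3, lu).
  → primary stress on syllable 3.
Suffixed `ru:.kep.lu.su:.bu:m.ra` (6 syllables):
  Weights: 4 su: L, 5 bu:m H, 6 ra L.
  The penult (syllable 5, bu:m) is heavy, so it takes stress.
  → primary stress on syllable 5.

yes: 3→5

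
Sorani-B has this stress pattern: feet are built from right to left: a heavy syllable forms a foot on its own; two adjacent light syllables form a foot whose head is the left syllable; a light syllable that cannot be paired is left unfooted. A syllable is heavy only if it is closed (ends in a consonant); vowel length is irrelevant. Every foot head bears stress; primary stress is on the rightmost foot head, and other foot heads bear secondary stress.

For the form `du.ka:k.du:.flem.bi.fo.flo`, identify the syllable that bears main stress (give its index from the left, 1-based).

6

Weights: 1 du L, 2 ka:k H, 3 du: L, 4 flem H, 5 bi L, 6 fo L, 7 flo L.
Parse right to left (heavy = foot alone; LL = one foot; stranded L unfooted): du (ˈka:k) du: (ˈflem) bi (ˈfo.flo).
Foot heads: 2, 4, 6.
Primary stress on the rightmost head = syllable 6.
Primary stress: syllable 6 → du.ka:k.du:.flem.bi.ˈfo.flo.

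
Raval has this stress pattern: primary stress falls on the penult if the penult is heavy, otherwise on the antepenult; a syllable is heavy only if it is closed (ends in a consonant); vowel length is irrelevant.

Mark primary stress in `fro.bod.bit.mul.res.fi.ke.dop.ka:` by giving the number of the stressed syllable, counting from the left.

8

Weights: 7 ke L, 8 dop H, 9 ka: L.
The penult (syllable 8, dop) is heavy, so it takes stress.
Primary stress: syllable 8 → fro.bod.bit.mul.res.fi.ke.ˈdop.ka:.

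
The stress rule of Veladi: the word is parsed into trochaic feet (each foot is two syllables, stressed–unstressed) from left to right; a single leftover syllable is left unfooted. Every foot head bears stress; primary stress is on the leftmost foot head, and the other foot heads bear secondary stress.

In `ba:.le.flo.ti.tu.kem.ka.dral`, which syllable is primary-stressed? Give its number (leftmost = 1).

1

Parse left to right into trochaic (ˈσσ) feet: (ˈba:.le) (ˈflo.ti) (ˈtu.kem) (ˈka.dral).
Foot heads (stressed positions): 1, 3, 5, 7.
End Rule Leftmost: primary stress on the leftmost head = syllable 1.
Primary stress: syllable 1 → ˈba:.le.flo.ti.tu.kem.ka.dral.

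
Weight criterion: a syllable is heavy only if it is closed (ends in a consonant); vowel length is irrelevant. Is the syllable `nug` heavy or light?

heavy

`nug`: short vowel, closed (coda /g/). Closed (coda /g/) → heavy.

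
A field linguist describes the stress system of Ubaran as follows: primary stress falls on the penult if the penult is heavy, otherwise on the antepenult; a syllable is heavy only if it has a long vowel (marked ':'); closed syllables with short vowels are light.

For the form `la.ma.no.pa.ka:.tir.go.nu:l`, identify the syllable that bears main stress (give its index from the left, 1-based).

Weights: 6 tir L, 7 go L, 8 nu:l H.
The penult (syllable 7, go) is light, so stress falls on the antepenult (syllable 6, tir).
Primary stress: syllable 6 → la.ma.no.pa.ka:.ˈtir.go.nu:l.

6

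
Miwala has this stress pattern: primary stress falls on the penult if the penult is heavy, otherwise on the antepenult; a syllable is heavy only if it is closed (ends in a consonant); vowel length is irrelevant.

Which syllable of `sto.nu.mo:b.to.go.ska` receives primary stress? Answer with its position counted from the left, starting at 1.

Weights: 4 to L, 5 go L, 6 ska L.
The penult (syllable 5, go) is light, so stress falls on the antepenult (syllable 4, to).
Primary stress: syllable 4 → sto.nu.mo:b.ˈto.go.ska.

4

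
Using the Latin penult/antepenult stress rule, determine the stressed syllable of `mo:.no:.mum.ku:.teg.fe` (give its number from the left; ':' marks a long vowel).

5

Classical Latin: stress the penult if heavy (long vowel or closed), else the antepenult.
Weights: 4 ku: H, 5 teg H, 6 fe L.
The penult (syllable 5, teg) is heavy, so it takes stress.
Stress on syllable 5: mo:.no:.mum.ku:.ˈteg.fe.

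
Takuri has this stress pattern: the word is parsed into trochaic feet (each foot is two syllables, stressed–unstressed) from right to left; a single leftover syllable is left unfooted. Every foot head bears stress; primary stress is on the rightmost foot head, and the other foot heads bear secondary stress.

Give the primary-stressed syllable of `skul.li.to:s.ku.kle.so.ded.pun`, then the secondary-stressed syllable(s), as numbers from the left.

primary 7, secondary 1, 3, 5

Parse right to left into trochaic (ˈσσ) feet: (ˈskul.li) (ˈto:s.ku) (ˈkle.so) (ˈded.pun).
Foot heads (stressed positions): 1, 3, 5, 7.
End Rule Rightmost: primary stress on the rightmost head = syllable 7.
Secondary stress on 1, 3, 5: ˌskul.li.ˌto:s.ku.ˌkle.so.ˈded.pun.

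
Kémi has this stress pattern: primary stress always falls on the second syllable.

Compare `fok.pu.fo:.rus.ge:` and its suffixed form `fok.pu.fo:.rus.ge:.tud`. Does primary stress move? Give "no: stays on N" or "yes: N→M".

Base `fok.pu.fo:.rus.ge:` (5 syllables):
  The word has 5 syllables; the second syllable is syllable 2 (pu).
  → primary stress on syllable 2.
Suffixed `fok.pu.fo:.rus.ge:.tud` (6 syllables):
  The word has 6 syllables; the second syllable is syllable 2 (pu).
  → primary stress on syllable 2.

no: stays on 2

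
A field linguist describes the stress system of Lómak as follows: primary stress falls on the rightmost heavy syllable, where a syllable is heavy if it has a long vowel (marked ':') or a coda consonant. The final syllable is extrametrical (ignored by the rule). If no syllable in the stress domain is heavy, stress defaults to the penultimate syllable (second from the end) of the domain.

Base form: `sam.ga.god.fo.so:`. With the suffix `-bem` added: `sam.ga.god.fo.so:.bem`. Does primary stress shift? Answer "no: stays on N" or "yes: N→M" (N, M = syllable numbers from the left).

Base `sam.ga.god.fo.so:` (5 syllables):
  The final syllable (5, so:) is extrametrical; the stress domain is syllables 1–4.
  Weights: 1 sam H, 2 ga L, 3 god H, 4 fo L.
  Heavy syllables in the domain: 1, 3. The rightmost is syllable 3 (god).
  → primary stress on syllable 3.
Suffixed `sam.ga.god.fo.so:.bem` (6 syllables):
  The final syllable (6, bem) is extrametrical; the stress domain is syllables 1–5.
  Weights: 1 sam H, 2 ga L, 3 god H, 4 fo L, 5 so: H.
  Heavy syllables in the domain: 1, 3, 5. The rightmost is syllable 5 (so:).
  → primary stress on syllable 5.

yes: 3→5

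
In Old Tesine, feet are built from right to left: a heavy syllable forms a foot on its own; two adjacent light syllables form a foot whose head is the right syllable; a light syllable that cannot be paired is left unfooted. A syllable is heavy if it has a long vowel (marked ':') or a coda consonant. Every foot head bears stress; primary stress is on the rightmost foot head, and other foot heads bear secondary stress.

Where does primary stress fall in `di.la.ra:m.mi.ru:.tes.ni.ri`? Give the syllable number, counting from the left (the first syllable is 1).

8

Weights: 1 di L, 2 la L, 3 ra:m H, 4 mi L, 5 ru: H, 6 tes H, 7 ni L, 8 ri L.
Parse right to left (heavy = foot alone; LL = one foot; stranded L unfooted): (di.ˈla) (ˈra:m) mi (ˈru:) (ˈtes) (ni.ˈri).
Foot heads: 2, 3, 5, 6, 8.
Primary stress on the rightmost head = syllable 8.
Primary stress: syllable 8 → di.la.ra:m.mi.ru:.tes.ni.ˈri.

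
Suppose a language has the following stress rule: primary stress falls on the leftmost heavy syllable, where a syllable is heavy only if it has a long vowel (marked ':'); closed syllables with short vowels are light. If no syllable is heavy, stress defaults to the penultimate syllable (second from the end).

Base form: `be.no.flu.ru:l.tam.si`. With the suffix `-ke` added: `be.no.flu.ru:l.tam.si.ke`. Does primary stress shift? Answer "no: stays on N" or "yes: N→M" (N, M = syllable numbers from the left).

no: stays on 4

Base `be.no.flu.ru:l.tam.si` (6 syllables):
  Weights: 1 be L, 2 no L, 3 flu L, 4 ru:l H, 5 tam L, 6 si L.
  Heavy syllables in the domain: 4. The leftmost is syllable 4 (ru:l).
  → primary stress on syllable 4.
Suffixed `be.no.flu.ru:l.tam.si.ke` (7 syllables):
  Weights: 1 be L, 2 no L, 3 flu L, 4 ru:l H, 5 tam L, 6 si L, 7 ke L.
  Heavy syllables in the domain: 4. The leftmost is syllable 4 (ru:l).
  → primary stress on syllable 4.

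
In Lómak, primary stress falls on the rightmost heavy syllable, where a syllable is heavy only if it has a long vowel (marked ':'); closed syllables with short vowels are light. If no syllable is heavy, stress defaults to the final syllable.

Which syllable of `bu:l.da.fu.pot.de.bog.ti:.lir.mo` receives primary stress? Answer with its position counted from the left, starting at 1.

7

Weights: 1 bu:l H, 2 da L, 3 fu L, 4 pot L, 5 de L, 6 bog L, 7 ti: H, 8 lir L, 9 mo L.
Heavy syllables in the domain: 1, 7. The rightmost is syllable 7 (ti:).
Primary stress: syllable 7 → bu:l.da.fu.pot.de.bog.ˈti:.lir.mo.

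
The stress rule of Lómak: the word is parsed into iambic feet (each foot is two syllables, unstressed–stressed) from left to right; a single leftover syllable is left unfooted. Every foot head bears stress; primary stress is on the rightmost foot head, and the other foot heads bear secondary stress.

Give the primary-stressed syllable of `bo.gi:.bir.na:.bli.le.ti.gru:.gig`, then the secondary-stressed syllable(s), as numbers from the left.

primary 8, secondary 2, 4, 6

Parse left to right into iambic (σˈσ) feet: (bo.ˈgi:) (bir.ˈna:) (bli.ˈle) (ti.ˈgru:) gig. Syllable 9 is left unfooted.
Foot heads (stressed positions): 2, 4, 6, 8.
End Rule Rightmost: primary stress on the rightmost head = syllable 8.
Secondary stress on 2, 4, 6: bo.ˌgi:.bir.ˌna:.bli.ˌle.ti.ˈgru:.gig.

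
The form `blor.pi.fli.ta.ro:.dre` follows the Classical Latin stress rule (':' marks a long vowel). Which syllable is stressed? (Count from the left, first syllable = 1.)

5

Classical Latin: stress the penult if heavy (long vowel or closed), else the antepenult.
Weights: 4 ta L, 5 ro: H, 6 dre L.
The penult (syllable 5, ro:) is heavy, so it takes stress.
Stress on syllable 5: blor.pi.fli.ta.ˈro:.dre.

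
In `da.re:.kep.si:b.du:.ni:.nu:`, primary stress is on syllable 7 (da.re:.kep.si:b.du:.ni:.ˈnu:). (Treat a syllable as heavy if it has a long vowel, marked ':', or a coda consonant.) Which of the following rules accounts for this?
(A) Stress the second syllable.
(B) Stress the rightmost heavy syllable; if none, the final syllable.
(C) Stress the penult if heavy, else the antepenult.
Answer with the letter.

Rule A → syllable 2 (observed: 7).
Rule B → syllable 7 ✓.
Rule C → syllable 6 (observed: 7).

B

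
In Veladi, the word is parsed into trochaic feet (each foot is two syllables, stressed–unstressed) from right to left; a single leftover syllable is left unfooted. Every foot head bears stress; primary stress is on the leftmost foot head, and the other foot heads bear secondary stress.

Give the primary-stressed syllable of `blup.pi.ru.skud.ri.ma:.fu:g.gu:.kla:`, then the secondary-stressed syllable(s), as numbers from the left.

Parse right to left into trochaic (ˈσσ) feet: blup (ˈpi.ru) (ˈskud.ri) (ˈma:.fu:g) (ˈgu:.kla:). Syllable 1 is left unfooted.
Foot heads (stressed positions): 2, 4, 6, 8.
End Rule Leftmost: primary stress on the leftmost head = syllable 2.
Secondary stress on 4, 6, 8: blup.ˈpi.ru.ˌskud.ri.ˌma:.fu:g.ˌgu:.kla:.

primary 2, secondary 4, 6, 8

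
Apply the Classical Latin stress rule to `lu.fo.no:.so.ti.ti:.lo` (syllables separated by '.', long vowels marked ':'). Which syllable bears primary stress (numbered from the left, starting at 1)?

Classical Latin: stress the penult if heavy (long vowel or closed), else the antepenult.
Weights: 5 ti L, 6 ti: H, 7 lo L.
The penult (syllable 6, ti:) is heavy, so it takes stress.
Stress on syllable 6: lu.fo.no:.so.ti.ˈti:.lo.

6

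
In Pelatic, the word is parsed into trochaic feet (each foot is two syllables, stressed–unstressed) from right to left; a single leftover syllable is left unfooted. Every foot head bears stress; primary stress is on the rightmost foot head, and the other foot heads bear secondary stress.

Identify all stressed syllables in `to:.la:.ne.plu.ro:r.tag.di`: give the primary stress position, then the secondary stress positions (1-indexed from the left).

primary 6, secondary 2, 4

Parse right to left into trochaic (ˈσσ) feet: to: (ˈla:.ne) (ˈplu.ro:r) (ˈtag.di). Syllable 1 is left unfooted.
Foot heads (stressed positions): 2, 4, 6.
End Rule Rightmost: primary stress on the rightmost head = syllable 6.
Secondary stress on 2, 4: to:.ˌla:.ne.ˌplu.ro:r.ˈtag.di.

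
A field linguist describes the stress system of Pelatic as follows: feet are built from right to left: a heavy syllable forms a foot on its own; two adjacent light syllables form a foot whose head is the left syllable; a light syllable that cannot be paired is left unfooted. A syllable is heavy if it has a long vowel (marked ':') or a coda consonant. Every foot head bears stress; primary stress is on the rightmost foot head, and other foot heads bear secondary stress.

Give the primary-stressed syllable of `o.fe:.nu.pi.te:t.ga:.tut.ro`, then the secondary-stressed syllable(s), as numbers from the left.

Weights: 1 o L, 2 fe: H, 3 nu L, 4 pi L, 5 te:t H, 6 ga: H, 7 tut H, 8 ro L.
Parse right to left (heavy = foot alone; LL = one foot; stranded L unfooted): o (ˈfe:) (ˈnu.pi) (ˈte:t) (ˈga:) (ˈtut) ro.
Foot heads: 2, 3, 5, 6, 7.
Primary stress on the rightmost head = syllable 7.
Secondary stress on 2, 3, 5, 6: o.ˌfe:.ˌnu.pi.ˌte:t.ˌga:.ˈtut.ro.

primary 7, secondary 2, 3, 5, 6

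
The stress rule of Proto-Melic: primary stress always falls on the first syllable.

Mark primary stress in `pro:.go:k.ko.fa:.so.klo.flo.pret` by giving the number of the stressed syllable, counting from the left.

The word has 8 syllables; the first syllable is syllable 1 (pro:).
Primary stress: syllable 1 → ˈpro:.go:k.ko.fa:.so.klo.flo.pret.

1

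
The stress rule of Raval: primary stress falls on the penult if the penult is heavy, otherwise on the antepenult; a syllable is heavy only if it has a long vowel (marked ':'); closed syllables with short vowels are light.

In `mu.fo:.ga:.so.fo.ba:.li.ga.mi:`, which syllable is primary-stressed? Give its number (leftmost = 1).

7

Weights: 7 li L, 8 ga L, 9 mi: H.
The penult (syllable 8, ga) is light, so stress falls on the antepenult (syllable 7, li).
Primary stress: syllable 7 → mu.fo:.ga:.so.fo.ba:.ˈli.ga.mi:.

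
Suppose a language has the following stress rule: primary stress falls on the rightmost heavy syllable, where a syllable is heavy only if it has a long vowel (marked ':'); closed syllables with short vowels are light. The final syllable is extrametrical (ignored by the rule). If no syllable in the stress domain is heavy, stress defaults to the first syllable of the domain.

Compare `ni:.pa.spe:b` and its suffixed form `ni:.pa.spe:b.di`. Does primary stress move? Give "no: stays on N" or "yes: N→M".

Base `ni:.pa.spe:b` (3 syllables):
  The final syllable (3, spe:b) is extrametrical; the stress domain is syllables 1–2.
  Weights: 1 ni: H, 2 pa L.
  Heavy syllables in the domain: 1. The rightmost is syllable 1 (ni:).
  → primary stress on syllable 1.
Suffixed `ni:.pa.spe:b.di` (4 syllables):
  The final syllable (4, di) is extrametrical; the stress domain is syllables 1–3.
  Weights: 1 ni: H, 2 pa L, 3 spe:b H.
  Heavy syllables in the domain: 1, 3. The rightmost is syllable 3 (spe:b).
  → primary stress on syllable 3.

yes: 1→3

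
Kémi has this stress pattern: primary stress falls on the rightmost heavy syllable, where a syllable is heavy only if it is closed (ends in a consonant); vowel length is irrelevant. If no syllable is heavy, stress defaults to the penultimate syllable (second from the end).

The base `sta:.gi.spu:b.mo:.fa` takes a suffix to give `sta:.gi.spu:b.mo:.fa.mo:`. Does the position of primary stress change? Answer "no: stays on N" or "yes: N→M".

no: stays on 3

Base `sta:.gi.spu:b.mo:.fa` (5 syllables):
  Weights: 1 sta: L, 2 gi L, 3 spu:b H, 4 mo: L, 5 fa L.
  Heavy syllables in the domain: 3. The rightmost is syllable 3 (spu:b).
  → primary stress on syllable 3.
Suffixed `sta:.gi.spu:b.mo:.fa.mo:` (6 syllables):
  Weights: 1 sta: L, 2 gi L, 3 spu:b H, 4 mo: L, 5 fa L, 6 mo: L.
  Heavy syllables in the domain: 3. The rightmost is syllable 3 (spu:b).
  → primary stress on syllable 3.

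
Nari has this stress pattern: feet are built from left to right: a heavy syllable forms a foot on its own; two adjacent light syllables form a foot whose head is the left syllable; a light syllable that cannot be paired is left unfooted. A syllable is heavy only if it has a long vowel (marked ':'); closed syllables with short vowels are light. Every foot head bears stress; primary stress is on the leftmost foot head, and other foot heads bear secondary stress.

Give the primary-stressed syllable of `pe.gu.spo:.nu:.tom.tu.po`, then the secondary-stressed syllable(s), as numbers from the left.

Weights: 1 pe L, 2 gu L, 3 spo: H, 4 nu: H, 5 tom L, 6 tu L, 7 po L.
Parse left to right (heavy = foot alone; LL = one foot; stranded L unfooted): (ˈpe.gu) (ˈspo:) (ˈnu:) (ˈtom.tu) po.
Foot heads: 1, 3, 4, 5.
Primary stress on the leftmost head = syllable 1.
Secondary stress on 3, 4, 5: ˈpe.gu.ˌspo:.ˌnu:.ˌtom.tu.po.

primary 1, secondary 3, 4, 5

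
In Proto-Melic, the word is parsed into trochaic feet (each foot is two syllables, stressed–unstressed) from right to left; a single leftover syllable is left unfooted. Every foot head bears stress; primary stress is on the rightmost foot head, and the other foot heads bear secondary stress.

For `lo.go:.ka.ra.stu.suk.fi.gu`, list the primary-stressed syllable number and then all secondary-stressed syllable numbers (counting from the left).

Parse right to left into trochaic (ˈσσ) feet: (ˈlo.go:) (ˈka.ra) (ˈstu.suk) (ˈfi.gu).
Foot heads (stressed positions): 1, 3, 5, 7.
End Rule Rightmost: primary stress on the rightmost head = syllable 7.
Secondary stress on 1, 3, 5: ˌlo.go:.ˌka.ra.ˌstu.suk.ˈfi.gu.

primary 7, secondary 1, 3, 5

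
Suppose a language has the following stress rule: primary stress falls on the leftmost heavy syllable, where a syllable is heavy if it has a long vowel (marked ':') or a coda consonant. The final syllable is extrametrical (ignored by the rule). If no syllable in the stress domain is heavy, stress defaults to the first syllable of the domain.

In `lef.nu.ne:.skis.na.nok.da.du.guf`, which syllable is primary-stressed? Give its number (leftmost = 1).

1

The final syllable (9, guf) is extrametrical; the stress domain is syllables 1–8.
Weights: 1 lef H, 2 nu L, 3 ne: H, 4 skis H, 5 na L, 6 nok H, 7 da L, 8 du L.
Heavy syllables in the domain: 1, 3, 4, 6. The leftmost is syllable 1 (lef).
Primary stress: syllable 1 → ˈlef.nu.ne:.skis.na.nok.da.du.guf.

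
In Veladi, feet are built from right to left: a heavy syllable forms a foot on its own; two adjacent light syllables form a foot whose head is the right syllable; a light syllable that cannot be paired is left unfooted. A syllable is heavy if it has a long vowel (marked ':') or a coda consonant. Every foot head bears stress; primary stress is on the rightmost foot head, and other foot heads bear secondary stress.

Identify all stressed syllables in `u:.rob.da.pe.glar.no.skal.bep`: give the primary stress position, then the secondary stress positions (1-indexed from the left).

primary 8, secondary 1, 2, 4, 5, 7

Weights: 1 u: H, 2 rob H, 3 da L, 4 pe L, 5 glar H, 6 no L, 7 skal H, 8 bep H.
Parse right to left (heavy = foot alone; LL = one foot; stranded L unfooted): (ˈu:) (ˈrob) (da.ˈpe) (ˈglar) no (ˈskal) (ˈbep).
Foot heads: 1, 2, 4, 5, 7, 8.
Primary stress on the rightmost head = syllable 8.
Secondary stress on 1, 2, 4, 5, 7: ˌu:.ˌrob.da.ˌpe.ˌglar.no.ˌskal.ˈbep.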